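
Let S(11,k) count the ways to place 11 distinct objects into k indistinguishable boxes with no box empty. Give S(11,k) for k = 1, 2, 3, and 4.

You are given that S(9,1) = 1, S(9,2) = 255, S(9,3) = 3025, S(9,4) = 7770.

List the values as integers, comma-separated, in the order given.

@10  (10,1):1·1+0→1, (10,2):255·2+1→511, (10,3):3025·3+255→9330, (10,4):7770·4+3025→34105
@11  (11,1):1·1+0→1, (11,2):511·2+1→1023, (11,3):9330·3+511→28501, (11,4):34105·4+9330→145750
Read S(11,1) = 1, S(11,2) = 1023, S(11,3) = 28501, S(11,4) = 145750.

1, 1023, 28501, 145750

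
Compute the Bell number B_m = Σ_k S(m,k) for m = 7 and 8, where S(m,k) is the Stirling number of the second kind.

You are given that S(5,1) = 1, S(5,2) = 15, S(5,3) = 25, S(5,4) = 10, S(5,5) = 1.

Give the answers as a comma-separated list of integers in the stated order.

@6  (6,1):1·1+0→1, (6,2):15·2+1→31, (6,3):25·3+15→90, (6,4):10·4+25→65, (6,5):1·5+10→15, (6,6):0·6+1→1
@7  (7,1):1·1+0→1, (7,2):31·2+1→63, (7,3):90·3+31→301, (7,4):65·4+90→350, (7,5):15·5+65→140, (7,6):1·6+15→21, (7,7):0·7+1→1
@8  (8,1):1·1+0→1, (8,2):63·2+1→127, (8,3):301·3+63→966, (8,4):350·4+301→1701, (8,5):140·5+350→1050, (8,6):21·6+140→266, (8,7):1·7+21→28, (8,8):0·8+1→1
B_7 = ΣS(7,k) = 1+63+301+350+140+21+1 = 877
B_8 = ΣS(8,k) = 1+127+966+1701+1050+266+28+1 = 4140

877, 4140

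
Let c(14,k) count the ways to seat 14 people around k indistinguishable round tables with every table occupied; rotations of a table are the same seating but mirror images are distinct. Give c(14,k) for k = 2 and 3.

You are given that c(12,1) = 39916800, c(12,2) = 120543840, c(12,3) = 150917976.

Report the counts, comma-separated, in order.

19802759040, 26596717056

r13: T_13,1=12×39916800+0=479001600; T_13,2=12×120543840+39916800=1486442880; T_13,3=12×150917976+120543840=1931559552
r14: T_14,2=13×1486442880+479001600=19802759040; T_14,3=13×1931559552+1486442880=26596717056
Read c(14,2) = 19802759040, c(14,3) = 26596717056.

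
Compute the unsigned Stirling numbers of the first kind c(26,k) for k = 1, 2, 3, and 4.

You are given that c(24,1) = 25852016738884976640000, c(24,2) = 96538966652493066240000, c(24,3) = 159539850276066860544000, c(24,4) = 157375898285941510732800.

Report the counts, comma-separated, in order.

15511210043330985984000000, 59190128811701203599360000, 100480171548351161548800000, 102339530601744675672576000

r25: T_25,1=24×25852016738884976640000+0=620448401733239439360000; T_25,2=24×96538966652493066240000+25852016738884976640000=2342787216398718566400000; T_25,3=24×159539850276066860544000+96538966652493066240000=3925495373278097719296000; T_25,4=24×157375898285941510732800+159539850276066860544000=3936561409138663118131200
r26: T_26,1=25×620448401733239439360000+0=15511210043330985984000000; T_26,2=25×2342787216398718566400000+620448401733239439360000=59190128811701203599360000; T_26,3=25×3925495373278097719296000+2342787216398718566400000=100480171548351161548800000; T_26,4=25×3936561409138663118131200+3925495373278097719296000=102339530601744675672576000
Read c(26,1) = 15511210043330985984000000, c(26,2) = 59190128811701203599360000, c(26,3) = 100480171548351161548800000, c(26,4) = 102339530601744675672576000.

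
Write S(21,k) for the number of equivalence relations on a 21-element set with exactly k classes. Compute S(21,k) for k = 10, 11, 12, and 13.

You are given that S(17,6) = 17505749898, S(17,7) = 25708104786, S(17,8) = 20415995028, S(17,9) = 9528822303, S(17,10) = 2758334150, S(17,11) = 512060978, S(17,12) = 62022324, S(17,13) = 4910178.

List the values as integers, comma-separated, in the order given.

@18  (18,7):25708104786·7+17505749898→197462483400, (18,8):20415995028·8+25708104786→189036065010, (18,9):9528822303·9+20415995028→106175395755, (18,10):2758334150·10+9528822303→37112163803, (18,11):512060978·11+2758334150→8391004908, (18,12):62022324·12+512060978→1256328866, (18,13):4910178·13+62022324→125854638
@19  (19,8):189036065010·8+197462483400→1709751003480, (19,9):106175395755·9+189036065010→1144614626805, (19,10):37112163803·10+106175395755→477297033785, (19,11):8391004908·11+37112163803→129413217791, (19,12):1256328866·12+8391004908→23466951300, (19,13):125854638·13+1256328866→2892439160
@20  (20,9):1144614626805·9+1709751003480→12011282644725, (20,10):477297033785·10+1144614626805→5917584964655, (20,11):129413217791·11+477297033785→1900842429486, (20,12):23466951300·12+129413217791→411016633391, (20,13):2892439160·13+23466951300→61068660380
@21  (21,10):5917584964655·10+12011282644725→71187132291275, (21,11):1900842429486·11+5917584964655→26826851689001, (21,12):411016633391·12+1900842429486→6833042030178, (21,13):61068660380·13+411016633391→1204909218331
Read S(21,10) = 71187132291275, S(21,11) = 26826851689001, S(21,12) = 6833042030178, S(21,13) = 1204909218331.

71187132291275, 26826851689001, 6833042030178, 1204909218331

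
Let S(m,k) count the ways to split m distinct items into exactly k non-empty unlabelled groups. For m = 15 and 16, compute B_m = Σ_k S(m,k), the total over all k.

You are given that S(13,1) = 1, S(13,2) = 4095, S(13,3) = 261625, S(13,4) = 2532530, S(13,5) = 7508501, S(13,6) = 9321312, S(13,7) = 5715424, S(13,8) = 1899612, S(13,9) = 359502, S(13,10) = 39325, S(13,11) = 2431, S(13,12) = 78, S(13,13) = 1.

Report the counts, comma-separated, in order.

1382958545, 10480142147

r14: T_14,1=1×1+0=1; T_14,2=2×4095+1=8191; T_14,3=3×261625+4095=788970; T_14,4=4×2532530+261625=10391745; T_14,5=5×7508501+2532530=40075035; T_14,6=6×9321312+7508501=63436373; T_14,7=7×5715424+9321312=49329280; T_14,8=8×1899612+5715424=20912320; T_14,9=9×359502+1899612=5135130; T_14,10=10×39325+359502=752752; T_14,11=11×2431+39325=66066; T_14,12=12×78+2431=3367; T_14,13=13×1+78=91; T_14,14=14×0+1=1
r15: T_15,1=1×1+0=1; T_15,2=2×8191+1=16383; T_15,3=3×788970+8191=2375101; T_15,4=4×10391745+788970=42355950; T_15,5=5×40075035+10391745=210766920; T_15,6=6×63436373+40075035=420693273; T_15,7=7×49329280+63436373=408741333; T_15,8=8×20912320+49329280=216627840; T_15,9=9×5135130+20912320=67128490; T_15,10=10×752752+5135130=12662650; T_15,11=11×66066+752752=1479478; T_15,12=12×3367+66066=106470; T_15,13=13×91+3367=4550; T_15,14=14×1+91=105; T_15,15=15×0+1=1
r16: T_16,1=1×1+0=1; T_16,2=2×16383+1=32767; T_16,3=3×2375101+16383=7141686; T_16,4=4×42355950+2375101=171798901; T_16,5=5×210766920+42355950=1096190550; T_16,6=6×420693273+210766920=2734926558; T_16,7=7×408741333+420693273=3281882604; T_16,8=8×216627840+408741333=2141764053; T_16,9=9×67128490+216627840=820784250; T_16,10=10×12662650+67128490=193754990; T_16,11=11×1479478+12662650=28936908; T_16,12=12×106470+1479478=2757118; T_16,13=13×4550+106470=165620; T_16,14=14×105+4550=6020; T_16,15=15×1+105=120; T_16,16=16×0+1=1
B_15 = ΣS(15,k) = 1+16383+2375101+42355950+210766920+420693273+408741333+216627840+67128490+12662650+1479478+106470+4550+105+1 = 1382958545
B_16 = ΣS(16,k) = 1+32767+7141686+171798901+1096190550+2734926558+3281882604+2141764053+820784250+193754990+28936908+2757118+165620+6020+120+1 = 10480142147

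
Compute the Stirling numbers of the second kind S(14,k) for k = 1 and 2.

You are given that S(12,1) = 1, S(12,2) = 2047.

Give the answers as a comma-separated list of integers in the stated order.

1, 8191

r13: T_13,1=1×1+0=1; T_13,2=2×2047+1=4095
r14: T_14,1=1×1+0=1; T_14,2=2×4095+1=8191
Read S(14,1) = 1, S(14,2) = 8191.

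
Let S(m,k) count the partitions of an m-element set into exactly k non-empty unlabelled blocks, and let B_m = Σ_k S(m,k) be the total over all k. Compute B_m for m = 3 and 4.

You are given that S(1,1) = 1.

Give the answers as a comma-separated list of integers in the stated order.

5, 15

r2: T_2,1=1×1+0=1; T_2,2=2×0+1=1
r3: T_3,1=1×1+0=1; T_3,2=2×1+1=3; T_3,3=3×0+1=1
r4: T_4,1=1×1+0=1; T_4,2=2×3+1=7; T_4,3=3×1+3=6; T_4,4=4×0+1=1
B_3 = ΣS(3,k) = 1+3+1 = 5
B_4 = ΣS(4,k) = 1+7+6+1 = 15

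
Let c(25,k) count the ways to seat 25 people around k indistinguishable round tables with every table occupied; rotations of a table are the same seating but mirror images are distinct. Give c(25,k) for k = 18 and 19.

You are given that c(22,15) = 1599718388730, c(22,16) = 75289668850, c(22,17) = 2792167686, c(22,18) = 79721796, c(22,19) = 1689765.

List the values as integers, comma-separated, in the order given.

12191224980000, 414908513800

r23: T_23,16=22×75289668850+1599718388730=3256091103430; T_23,17=22×2792167686+75289668850=136717357942; T_23,18=22×79721796+2792167686=4546047198; T_23,19=22×1689765+79721796=116896626
r24: T_24,17=23×136717357942+3256091103430=6400590336096; T_24,18=23×4546047198+136717357942=241276443496; T_24,19=23×116896626+4546047198=7234669596
r25: T_25,18=24×241276443496+6400590336096=12191224980000; T_25,19=24×7234669596+241276443496=414908513800
Read c(25,18) = 12191224980000, c(25,19) = 414908513800.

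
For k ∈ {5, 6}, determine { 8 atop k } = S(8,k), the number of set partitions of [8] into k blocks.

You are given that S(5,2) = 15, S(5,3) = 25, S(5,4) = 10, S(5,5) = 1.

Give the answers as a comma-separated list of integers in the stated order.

1050, 266

@6  (6,3):25·3+15→90, (6,4):10·4+25→65, (6,5):1·5+10→15, (6,6):0·6+1→1
@7  (7,4):65·4+90→350, (7,5):15·5+65→140, (7,6):1·6+15→21
@8  (8,5):140·5+350→1050, (8,6):21·6+140→266
Read S(8,5) = 1050, S(8,6) = 266.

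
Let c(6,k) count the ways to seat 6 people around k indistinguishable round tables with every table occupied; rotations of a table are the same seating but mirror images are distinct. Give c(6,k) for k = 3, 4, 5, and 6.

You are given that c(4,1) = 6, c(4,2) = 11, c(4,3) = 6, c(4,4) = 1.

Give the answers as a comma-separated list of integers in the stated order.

225, 85, 15, 1

@5  (5,2):11·4+6→50, (5,3):6·4+11→35, (5,4):1·4+6→10, (5,5):0·4+1→1
@6  (6,3):35·5+50→225, (6,4):10·5+35→85, (6,5):1·5+10→15, (6,6):0·5+1→1
Read c(6,3) = 225, c(6,4) = 85, c(6,5) = 15, c(6,6) = 1.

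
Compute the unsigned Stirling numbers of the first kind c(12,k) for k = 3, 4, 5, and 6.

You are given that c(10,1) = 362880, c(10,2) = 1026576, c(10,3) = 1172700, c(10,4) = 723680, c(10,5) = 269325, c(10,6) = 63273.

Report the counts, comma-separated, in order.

@11  (11,2):1026576·10+362880→10628640, (11,3):1172700·10+1026576→12753576, (11,4):723680·10+1172700→8409500, (11,5):269325·10+723680→3416930, (11,6):63273·10+269325→902055
@12  (12,3):12753576·11+10628640→150917976, (12,4):8409500·11+12753576→105258076, (12,5):3416930·11+8409500→45995730, (12,6):902055·11+3416930→13339535
Read c(12,3) = 150917976, c(12,4) = 105258076, c(12,5) = 45995730, c(12,6) = 13339535.

150917976, 105258076, 45995730, 13339535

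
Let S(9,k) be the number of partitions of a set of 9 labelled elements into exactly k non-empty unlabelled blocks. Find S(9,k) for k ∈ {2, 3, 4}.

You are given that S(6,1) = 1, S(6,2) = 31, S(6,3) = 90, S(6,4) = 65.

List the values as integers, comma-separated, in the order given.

row 7: T[7][1]=1·1+0=1  T[7][2]=2·31+1=63  T[7][3]=3·90+31=301  T[7][4]=4·65+90=350
row 8: T[8][1]=1·1+0=1  T[8][2]=2·63+1=127  T[8][3]=3·301+63=966  T[8][4]=4·350+301=1701
row 9: T[9][2]=2·127+1=255  T[9][3]=3·966+127=3025  T[9][4]=4·1701+966=7770
Read S(9,2) = 255, S(9,3) = 3025, S(9,4) = 7770.

255, 3025, 7770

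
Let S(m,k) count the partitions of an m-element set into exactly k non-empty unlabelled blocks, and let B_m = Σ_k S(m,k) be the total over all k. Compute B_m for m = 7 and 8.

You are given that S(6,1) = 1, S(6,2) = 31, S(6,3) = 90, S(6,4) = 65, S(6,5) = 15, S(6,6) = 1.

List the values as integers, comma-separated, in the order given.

row 7: T[7][1]=1·1+0=1  T[7][2]=2·31+1=63  T[7][3]=3·90+31=301  T[7][4]=4·65+90=350  T[7][5]=5·15+65=140  T[7][6]=6·1+15=21  T[7][7]=7·0+1=1
row 8: T[8][1]=1·1+0=1  T[8][2]=2·63+1=127  T[8][3]=3·301+63=966  T[8][4]=4·350+301=1701  T[8][5]=5·140+350=1050  T[8][6]=6·21+140=266  T[8][7]=7·1+21=28  T[8][8]=8·0+1=1
B_7 = ΣS(7,k) = 1+63+301+350+140+21+1 = 877
B_8 = ΣS(8,k) = 1+127+966+1701+1050+266+28+1 = 4140

877, 4140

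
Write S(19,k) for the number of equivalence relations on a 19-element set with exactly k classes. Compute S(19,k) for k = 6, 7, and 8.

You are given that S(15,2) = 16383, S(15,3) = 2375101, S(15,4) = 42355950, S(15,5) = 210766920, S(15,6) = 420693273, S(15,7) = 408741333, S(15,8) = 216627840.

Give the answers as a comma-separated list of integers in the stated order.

r16: T_16,3=3×2375101+16383=7141686; T_16,4=4×42355950+2375101=171798901; T_16,5=5×210766920+42355950=1096190550; T_16,6=6×420693273+210766920=2734926558; T_16,7=7×408741333+420693273=3281882604; T_16,8=8×216627840+408741333=2141764053
r17: T_17,4=4×171798901+7141686=694337290; T_17,5=5×1096190550+171798901=5652751651; T_17,6=6×2734926558+1096190550=17505749898; T_17,7=7×3281882604+2734926558=25708104786; T_17,8=8×2141764053+3281882604=20415995028
r18: T_18,5=5×5652751651+694337290=28958095545; T_18,6=6×17505749898+5652751651=110687251039; T_18,7=7×25708104786+17505749898=197462483400; T_18,8=8×20415995028+25708104786=189036065010
r19: T_19,6=6×110687251039+28958095545=693081601779; T_19,7=7×197462483400+110687251039=1492924634839; T_19,8=8×189036065010+197462483400=1709751003480
Read S(19,6) = 693081601779, S(19,7) = 1492924634839, S(19,8) = 1709751003480.

693081601779, 1492924634839, 1709751003480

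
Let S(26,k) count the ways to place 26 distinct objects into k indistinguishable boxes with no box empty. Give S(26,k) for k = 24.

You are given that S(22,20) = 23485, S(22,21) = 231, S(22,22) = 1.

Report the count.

47450

@23  (23,21):231·21+23485→28336, (23,22):1·22+231→253, (23,23):0·23+1→1
@24  (24,22):253·22+28336→33902, (24,23):1·23+253→276, (24,24):0·24+1→1
@25  (25,23):276·23+33902→40250, (25,24):1·24+276→300
@26  (26,24):300·24+40250→47450
Read S(26,24) = 47450.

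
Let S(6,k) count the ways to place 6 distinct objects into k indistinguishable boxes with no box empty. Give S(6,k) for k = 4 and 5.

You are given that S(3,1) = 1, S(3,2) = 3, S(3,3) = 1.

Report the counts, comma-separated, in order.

65, 15

row 4: T[4][2]=2·3+1=7  T[4][3]=3·1+3=6  T[4][4]=4·0+1=1
row 5: T[5][3]=3·6+7=25  T[5][4]=4·1+6=10  T[5][5]=5·0+1=1
row 6: T[6][4]=4·10+25=65  T[6][5]=5·1+10=15
Read S(6,4) = 65, S(6,5) = 15.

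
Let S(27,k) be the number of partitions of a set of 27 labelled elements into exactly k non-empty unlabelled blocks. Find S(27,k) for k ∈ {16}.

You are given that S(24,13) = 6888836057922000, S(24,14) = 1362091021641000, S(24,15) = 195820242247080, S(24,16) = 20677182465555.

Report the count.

i=25: T(25,14)=6888836057922000+14·1362091021641000=25958110360896000 | T(25,15)=1362091021641000+15·195820242247080=4299394655347200 | T(25,16)=195820242247080+16·20677182465555=526655161695960
i=26: T(26,15)=25958110360896000+15·4299394655347200=90449030191104000 | T(26,16)=4299394655347200+16·526655161695960=12725877242482560
i=27: T(27,16)=90449030191104000+16·12725877242482560=294063066070824960
Read S(27,16) = 294063066070824960.

294063066070824960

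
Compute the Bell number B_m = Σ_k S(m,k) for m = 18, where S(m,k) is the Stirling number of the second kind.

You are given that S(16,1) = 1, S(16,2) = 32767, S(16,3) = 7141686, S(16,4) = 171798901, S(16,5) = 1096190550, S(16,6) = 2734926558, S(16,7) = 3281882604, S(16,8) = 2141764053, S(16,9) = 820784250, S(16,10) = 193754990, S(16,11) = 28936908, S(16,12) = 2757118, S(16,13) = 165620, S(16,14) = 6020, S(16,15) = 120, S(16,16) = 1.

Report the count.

row 17: T[17][1]=1·1+0=1  T[17][2]=2·32767+1=65535  T[17][3]=3·7141686+32767=21457825  T[17][4]=4·171798901+7141686=694337290  T[17][5]=5·1096190550+171798901=5652751651  T[17][6]=6·2734926558+1096190550=17505749898  T[17][7]=7·3281882604+2734926558=25708104786  T[17][8]=8·2141764053+3281882604=20415995028  T[17][9]=9·820784250+2141764053=9528822303  T[17][10]=10·193754990+820784250=2758334150  T[17][11]=11·28936908+193754990=512060978  T[17][12]=12·2757118+28936908=62022324  T[17][13]=13·165620+2757118=4910178  T[17][14]=14·6020+165620=249900  T[17][15]=15·120+6020=7820  T[17][16]=16·1+120=136  T[17][17]=17·0+1=1
row 18: T[18][1]=1·1+0=1  T[18][2]=2·65535+1=131071  T[18][3]=3·21457825+65535=64439010  T[18][4]=4·694337290+21457825=2798806985  T[18][5]=5·5652751651+694337290=28958095545  T[18][6]=6·17505749898+5652751651=110687251039  T[18][7]=7·25708104786+17505749898=197462483400  T[18][8]=8·20415995028+25708104786=189036065010  T[18][9]=9·9528822303+20415995028=106175395755  T[18][10]=10·2758334150+9528822303=37112163803  T[18][11]=11·512060978+2758334150=8391004908  T[18][12]=12·62022324+512060978=1256328866  T[18][13]=13·4910178+62022324=125854638  T[18][14]=14·249900+4910178=8408778  T[18][15]=15·7820+249900=367200  T[18][16]=16·136+7820=9996  T[18][17]=17·1+136=153  T[18][18]=18·0+1=1
B_18 = ΣS(18,k) = 1+131071+64439010+2798806985+28958095545+110687251039+197462483400+189036065010+106175395755+37112163803+8391004908+1256328866+125854638+8408778+367200+9996+153+1 = 682076806159

682076806159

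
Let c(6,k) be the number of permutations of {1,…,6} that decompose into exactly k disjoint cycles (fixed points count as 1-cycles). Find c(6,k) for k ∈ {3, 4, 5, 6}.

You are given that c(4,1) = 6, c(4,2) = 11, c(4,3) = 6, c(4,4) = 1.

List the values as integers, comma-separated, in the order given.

[5] T[5,2]:4*11+6=50 · T[5,3]:4*6+11=35 · T[5,4]:4*1+6=10 · T[5,5]:4*0+1=1
[6] T[6,3]:5*35+50=225 · T[6,4]:5*10+35=85 · T[6,5]:5*1+10=15 · T[6,6]:5*0+1=1
Read c(6,3) = 225, c(6,4) = 85, c(6,5) = 15, c(6,6) = 1.

225, 85, 15, 1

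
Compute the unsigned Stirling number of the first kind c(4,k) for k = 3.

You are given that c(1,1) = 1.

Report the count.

@2  (2,1):1·1+0→1, (2,2):0·1+1→1
@3  (3,2):1·2+1→3, (3,3):0·2+1→1
@4  (4,3):1·3+3→6
Read c(4,3) = 6.

6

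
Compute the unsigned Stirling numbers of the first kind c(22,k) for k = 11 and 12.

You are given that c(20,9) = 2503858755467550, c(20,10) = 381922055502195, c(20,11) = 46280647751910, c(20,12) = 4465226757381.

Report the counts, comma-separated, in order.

37600535086859745, 4154823851430525

i=21: T(21,10)=2503858755467550+20·381922055502195=10142299865511450 | T(21,11)=381922055502195+20·46280647751910=1307535010540395 | T(21,12)=46280647751910+20·4465226757381=135585182899530
i=22: T(22,11)=10142299865511450+21·1307535010540395=37600535086859745 | T(22,12)=1307535010540395+21·135585182899530=4154823851430525
Read c(22,11) = 37600535086859745, c(22,12) = 4154823851430525.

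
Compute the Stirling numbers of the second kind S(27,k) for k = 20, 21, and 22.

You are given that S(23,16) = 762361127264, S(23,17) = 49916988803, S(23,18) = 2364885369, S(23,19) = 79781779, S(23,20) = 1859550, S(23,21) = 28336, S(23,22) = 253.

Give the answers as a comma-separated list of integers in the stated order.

12246296312250, 495564056130, 15015551265

r24: T_24,17=17×49916988803+762361127264=1610949936915; T_24,18=18×2364885369+49916988803=92484925445; T_24,19=19×79781779+2364885369=3880739170; T_24,20=20×1859550+79781779=116972779; T_24,21=21×28336+1859550=2454606; T_24,22=22×253+28336=33902
r25: T_25,18=18×92484925445+1610949936915=3275678594925; T_25,19=19×3880739170+92484925445=166218969675; T_25,20=20×116972779+3880739170=6220194750; T_25,21=21×2454606+116972779=168519505; T_25,22=22×33902+2454606=3200450
r26: T_26,19=19×166218969675+3275678594925=6433839018750; T_26,20=20×6220194750+166218969675=290622864675; T_26,21=21×168519505+6220194750=9759104355; T_26,22=22×3200450+168519505=238929405
r27: T_27,20=20×290622864675+6433839018750=12246296312250; T_27,21=21×9759104355+290622864675=495564056130; T_27,22=22×238929405+9759104355=15015551265
Read S(27,20) = 12246296312250, S(27,21) = 495564056130, S(27,22) = 15015551265.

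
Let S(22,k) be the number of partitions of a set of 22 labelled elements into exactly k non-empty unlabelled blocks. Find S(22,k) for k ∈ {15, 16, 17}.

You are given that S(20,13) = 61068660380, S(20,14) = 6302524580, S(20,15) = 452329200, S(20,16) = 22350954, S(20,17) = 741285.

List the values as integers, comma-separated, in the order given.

@21  (21,14):6302524580·14+61068660380→149304004500, (21,15):452329200·15+6302524580→13087462580, (21,16):22350954·16+452329200→809944464, (21,17):741285·17+22350954→34952799
@22  (22,15):13087462580·15+149304004500→345615943200, (22,16):809944464·16+13087462580→26046574004, (22,17):34952799·17+809944464→1404142047
Read S(22,15) = 345615943200, S(22,16) = 26046574004, S(22,17) = 1404142047.

345615943200, 26046574004, 1404142047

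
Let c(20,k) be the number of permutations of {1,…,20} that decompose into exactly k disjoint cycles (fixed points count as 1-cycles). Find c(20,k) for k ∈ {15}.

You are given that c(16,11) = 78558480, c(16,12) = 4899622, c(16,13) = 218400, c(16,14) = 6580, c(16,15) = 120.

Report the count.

973941900

r17: T_17,12=16×4899622+78558480=156952432; T_17,13=16×218400+4899622=8394022; T_17,14=16×6580+218400=323680; T_17,15=16×120+6580=8500
r18: T_18,13=17×8394022+156952432=299650806; T_18,14=17×323680+8394022=13896582; T_18,15=17×8500+323680=468180
r19: T_19,14=18×13896582+299650806=549789282; T_19,15=18×468180+13896582=22323822
r20: T_20,15=19×22323822+549789282=973941900
Read c(20,15) = 973941900.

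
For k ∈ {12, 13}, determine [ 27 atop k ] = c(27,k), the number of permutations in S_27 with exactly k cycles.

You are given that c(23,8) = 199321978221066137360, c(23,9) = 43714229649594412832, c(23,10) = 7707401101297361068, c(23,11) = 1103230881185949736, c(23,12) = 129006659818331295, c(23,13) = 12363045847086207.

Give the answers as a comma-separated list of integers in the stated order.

row 24: T[24][9]=23·43714229649594412832+199321978221066137360=1204749260161737632496  T[24][10]=23·7707401101297361068+43714229649594412832=220984454979433717396  T[24][11]=23·1103230881185949736+7707401101297361068=33081711368574204996  T[24][12]=23·129006659818331295+1103230881185949736=4070384057007569521  T[24][13]=23·12363045847086207+129006659818331295=413356714301314056
row 25: T[25][10]=24·220984454979433717396+1204749260161737632496=6508376179668146850000  T[25][11]=24·33081711368574204996+220984454979433717396=1014945527825214637300  T[25][12]=24·4070384057007569521+33081711368574204996=130770928736755873500  T[25][13]=24·413356714301314056+4070384057007569521=13990945200239106865
row 26: T[26][11]=25·1014945527825214637300+6508376179668146850000=31882014375298512782500  T[26][12]=25·130770928736755873500+1014945527825214637300=4284218746244111474800  T[26][13]=25·13990945200239106865+130770928736755873500=480544558742733545125
row 27: T[27][12]=26·4284218746244111474800+31882014375298512782500=143271701777645411127300  T[27][13]=26·480544558742733545125+4284218746244111474800=16778377273555183648050
Read c(27,12) = 143271701777645411127300, c(27,13) = 16778377273555183648050.

143271701777645411127300, 16778377273555183648050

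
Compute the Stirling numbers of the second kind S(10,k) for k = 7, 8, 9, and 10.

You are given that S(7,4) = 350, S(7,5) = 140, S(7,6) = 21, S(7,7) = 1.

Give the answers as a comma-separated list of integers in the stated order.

5880, 750, 45, 1

i=8: T(8,5)=350+5·140=1050 | T(8,6)=140+6·21=266 | T(8,7)=21+7·1=28 | T(8,8)=1+8·0=1
i=9: T(9,6)=1050+6·266=2646 | T(9,7)=266+7·28=462 | T(9,8)=28+8·1=36 | T(9,9)=1+9·0=1
i=10: T(10,7)=2646+7·462=5880 | T(10,8)=462+8·36=750 | T(10,9)=36+9·1=45 | T(10,10)=1+10·0=1
Read S(10,7) = 5880, S(10,8) = 750, S(10,9) = 45, S(10,10) = 1.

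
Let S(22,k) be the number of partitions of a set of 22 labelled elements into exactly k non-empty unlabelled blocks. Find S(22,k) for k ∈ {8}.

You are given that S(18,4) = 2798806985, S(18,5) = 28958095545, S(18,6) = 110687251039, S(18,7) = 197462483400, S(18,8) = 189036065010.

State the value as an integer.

1142399079991620

i=19: T(19,5)=2798806985+5·28958095545=147589284710 | T(19,6)=28958095545+6·110687251039=693081601779 | T(19,7)=110687251039+7·197462483400=1492924634839 | T(19,8)=197462483400+8·189036065010=1709751003480
i=20: T(20,6)=147589284710+6·693081601779=4306078895384 | T(20,7)=693081601779+7·1492924634839=11143554045652 | T(20,8)=1492924634839+8·1709751003480=15170932662679
i=21: T(21,7)=4306078895384+7·11143554045652=82310957214948 | T(21,8)=11143554045652+8·15170932662679=132511015347084
i=22: T(22,8)=82310957214948+8·132511015347084=1142399079991620
Read S(22,8) = 1142399079991620.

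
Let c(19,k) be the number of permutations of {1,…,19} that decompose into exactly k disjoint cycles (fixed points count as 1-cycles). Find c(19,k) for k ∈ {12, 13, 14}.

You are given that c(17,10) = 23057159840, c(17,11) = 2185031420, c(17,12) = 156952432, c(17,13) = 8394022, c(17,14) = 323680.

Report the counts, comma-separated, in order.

147560703732, 10246937272, 549789282

row 18: T[18][11]=17·2185031420+23057159840=60202693980  T[18][12]=17·156952432+2185031420=4853222764  T[18][13]=17·8394022+156952432=299650806  T[18][14]=17·323680+8394022=13896582
row 19: T[19][12]=18·4853222764+60202693980=147560703732  T[19][13]=18·299650806+4853222764=10246937272  T[19][14]=18·13896582+299650806=549789282
Read c(19,12) = 147560703732, c(19,13) = 10246937272, c(19,14) = 549789282.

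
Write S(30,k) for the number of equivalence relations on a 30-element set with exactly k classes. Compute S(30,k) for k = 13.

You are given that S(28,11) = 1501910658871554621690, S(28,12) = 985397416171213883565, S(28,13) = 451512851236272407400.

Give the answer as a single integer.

102442517922081938561415

i=29: T(29,12)=1501910658871554621690+12·985397416171213883565=13326679652926121224470 | T(29,13)=985397416171213883565+13·451512851236272407400=6855064482242755179765
i=30: T(30,13)=13326679652926121224470+13·6855064482242755179765=102442517922081938561415
Read S(30,13) = 102442517922081938561415.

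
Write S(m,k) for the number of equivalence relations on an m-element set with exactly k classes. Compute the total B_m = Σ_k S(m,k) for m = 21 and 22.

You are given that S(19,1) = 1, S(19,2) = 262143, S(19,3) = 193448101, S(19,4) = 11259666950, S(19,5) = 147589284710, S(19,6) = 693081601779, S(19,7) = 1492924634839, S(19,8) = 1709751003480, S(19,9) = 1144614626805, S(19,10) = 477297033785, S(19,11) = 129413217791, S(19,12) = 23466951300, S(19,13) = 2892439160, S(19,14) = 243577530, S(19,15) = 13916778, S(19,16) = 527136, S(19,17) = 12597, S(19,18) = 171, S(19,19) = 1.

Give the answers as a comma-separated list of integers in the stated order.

i=20: T(20,1)=0+1·1=1 | T(20,2)=1+2·262143=524287 | T(20,3)=262143+3·193448101=580606446 | T(20,4)=193448101+4·11259666950=45232115901 | T(20,5)=11259666950+5·147589284710=749206090500 | T(20,6)=147589284710+6·693081601779=4306078895384 | T(20,7)=693081601779+7·1492924634839=11143554045652 | T(20,8)=1492924634839+8·1709751003480=15170932662679 | T(20,9)=1709751003480+9·1144614626805=12011282644725 | T(20,10)=1144614626805+10·477297033785=5917584964655 | T(20,11)=477297033785+11·129413217791=1900842429486 | T(20,12)=129413217791+12·23466951300=411016633391 | T(20,13)=23466951300+13·2892439160=61068660380 | T(20,14)=2892439160+14·243577530=6302524580 | T(20,15)=243577530+15·13916778=452329200 | T(20,16)=13916778+16·527136=22350954 | T(20,17)=527136+17·12597=741285 | T(20,18)=12597+18·171=15675 | T(20,19)=171+19·1=190 | T(20,20)=1+20·0=1
i=21: T(21,1)=0+1·1=1 | T(21,2)=1+2·524287=1048575 | T(21,3)=524287+3·580606446=1742343625 | T(21,4)=580606446+4·45232115901=181509070050 | T(21,5)=45232115901+5·749206090500=3791262568401 | T(21,6)=749206090500+6·4306078895384=26585679462804 | T(21,7)=4306078895384+7·11143554045652=82310957214948 | T(21,8)=11143554045652+8·15170932662679=132511015347084 | T(21,9)=15170932662679+9·12011282644725=123272476465204 | T(21,10)=12011282644725+10·5917584964655=71187132291275 | T(21,11)=5917584964655+11·1900842429486=26826851689001 | T(21,12)=1900842429486+12·411016633391=6833042030178 | T(21,13)=411016633391+13·61068660380=1204909218331 | T(21,14)=61068660380+14·6302524580=149304004500 | T(21,15)=6302524580+15·452329200=13087462580 | T(21,16)=452329200+16·22350954=809944464 | T(21,17)=22350954+17·741285=34952799 | T(21,18)=741285+18·15675=1023435 | T(21,19)=15675+19·190=19285 | T(21,20)=190+20·1=210 | T(21,21)=1+21·0=1
i=22: T(22,1)=0+1·1=1 | T(22,2)=1+2·1048575=2097151 | T(22,3)=1048575+3·1742343625=5228079450 | T(22,4)=1742343625+4·181509070050=727778623825 | T(22,5)=181509070050+5·3791262568401=19137821912055 | T(22,6)=3791262568401+6·26585679462804=163305339345225 | T(22,7)=26585679462804+7·82310957214948=602762379967440 | T(22,8)=82310957214948+8·132511015347084=1142399079991620 | T(22,9)=132511015347084+9·123272476465204=1241963303533920 | T(22,10)=123272476465204+10·71187132291275=835143799377954 | T(22,11)=71187132291275+11·26826851689001=366282500870286 | T(22,12)=26826851689001+12·6833042030178=108823356051137 | T(22,13)=6833042030178+13·1204909218331=22496861868481 | T(22,14)=1204909218331+14·149304004500=3295165281331 | T(22,15)=149304004500+15·13087462580=345615943200 | T(22,16)=13087462580+16·809944464=26046574004 | T(22,17)=809944464+17·34952799=1404142047 | T(22,18)=34952799+18·1023435=53374629 | T(22,19)=1023435+19·19285=1389850 | T(22,20)=19285+20·210=23485 | T(22,21)=210+21·1=231 | T(22,22)=1+22·0=1
B_21 = ΣS(21,k) = 1+1048575+1742343625+181509070050+3791262568401+26585679462804+82310957214948+132511015347084+123272476465204+71187132291275+26826851689001+6833042030178+1204909218331+149304004500+13087462580+809944464+34952799+1023435+19285+210+1 = 474869816156751
B_22 = ΣS(22,k) = 1+2097151+5228079450+727778623825+19137821912055+163305339345225+602762379967440+1142399079991620+1241963303533920+835143799377954+366282500870286+108823356051137+22496861868481+3295165281331+345615943200+26046574004+1404142047+53374629+1389850+23485+231+1 = 4506715738447323

474869816156751, 4506715738447323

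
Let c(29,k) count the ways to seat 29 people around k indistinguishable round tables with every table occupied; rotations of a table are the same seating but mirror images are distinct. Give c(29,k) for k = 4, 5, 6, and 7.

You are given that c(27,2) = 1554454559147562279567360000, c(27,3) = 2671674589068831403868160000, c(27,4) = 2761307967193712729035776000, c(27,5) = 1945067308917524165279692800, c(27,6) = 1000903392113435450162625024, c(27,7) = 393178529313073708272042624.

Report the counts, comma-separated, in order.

row 28: T[28][3]=27·2671674589068831403868160000+1554454559147562279567360000=73689668464006010184007680000  T[28][4]=27·2761307967193712729035776000+2671674589068831403868160000=77226989703299075087834112000  T[28][5]=27·1945067308917524165279692800+2761307967193712729035776000=55278125307966865191587481600  T[28][6]=27·1000903392113435450162625024+1945067308917524165279692800=28969458895980281319670568448  T[28][7]=27·393178529313073708272042624+1000903392113435450162625024=11616723683566425573507775872
row 29: T[29][4]=28·77226989703299075087834112000+73689668464006010184007680000=2236045380156380112643362816000  T[29][5]=28·55278125307966865191587481600+77226989703299075087834112000=1625014498326371300452283596800  T[29][6]=28·28969458895980281319670568448+55278125307966865191587481600=866422974395414742142363398144  T[29][7]=28·11616723683566425573507775872+28969458895980281319670568448=354237722035840197377888292864
Read c(29,4) = 2236045380156380112643362816000, c(29,5) = 1625014498326371300452283596800, c(29,6) = 866422974395414742142363398144, c(29,7) = 354237722035840197377888292864.

2236045380156380112643362816000, 1625014498326371300452283596800, 866422974395414742142363398144, 354237722035840197377888292864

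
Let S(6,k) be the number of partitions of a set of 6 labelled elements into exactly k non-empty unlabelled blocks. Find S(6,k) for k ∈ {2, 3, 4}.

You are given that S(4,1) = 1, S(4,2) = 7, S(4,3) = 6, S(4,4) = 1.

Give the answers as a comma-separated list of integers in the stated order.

i=5: T(5,1)=0+1·1=1 | T(5,2)=1+2·7=15 | T(5,3)=7+3·6=25 | T(5,4)=6+4·1=10
i=6: T(6,2)=1+2·15=31 | T(6,3)=15+3·25=90 | T(6,4)=25+4·10=65
Read S(6,2) = 31, S(6,3) = 90, S(6,4) = 65.

31, 90, 65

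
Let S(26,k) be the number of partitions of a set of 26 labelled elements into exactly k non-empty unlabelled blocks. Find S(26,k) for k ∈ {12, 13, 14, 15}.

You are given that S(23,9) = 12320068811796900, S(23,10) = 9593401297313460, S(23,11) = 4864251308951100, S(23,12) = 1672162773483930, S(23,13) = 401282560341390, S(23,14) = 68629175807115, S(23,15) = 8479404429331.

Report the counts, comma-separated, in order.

i=24: T(24,10)=12320068811796900+10·9593401297313460=108254081784931500 | T(24,11)=9593401297313460+11·4864251308951100=63100165695775560 | T(24,12)=4864251308951100+12·1672162773483930=24930204590758260 | T(24,13)=1672162773483930+13·401282560341390=6888836057922000 | T(24,14)=401282560341390+14·68629175807115=1362091021641000 | T(24,15)=68629175807115+15·8479404429331=195820242247080
i=25: T(25,11)=108254081784931500+11·63100165695775560=802355904438462660 | T(25,12)=63100165695775560+12·24930204590758260=362262620784874680 | T(25,13)=24930204590758260+13·6888836057922000=114485073343744260 | T(25,14)=6888836057922000+14·1362091021641000=25958110360896000 | T(25,15)=1362091021641000+15·195820242247080=4299394655347200
i=26: T(26,12)=802355904438462660+12·362262620784874680=5149507353856958820 | T(26,13)=362262620784874680+13·114485073343744260=1850568574253550060 | T(26,14)=114485073343744260+14·25958110360896000=477898618396288260 | T(26,15)=25958110360896000+15·4299394655347200=90449030191104000
Read S(26,12) = 5149507353856958820, S(26,13) = 1850568574253550060, S(26,14) = 477898618396288260, S(26,15) = 90449030191104000.

5149507353856958820, 1850568574253550060, 477898618396288260, 90449030191104000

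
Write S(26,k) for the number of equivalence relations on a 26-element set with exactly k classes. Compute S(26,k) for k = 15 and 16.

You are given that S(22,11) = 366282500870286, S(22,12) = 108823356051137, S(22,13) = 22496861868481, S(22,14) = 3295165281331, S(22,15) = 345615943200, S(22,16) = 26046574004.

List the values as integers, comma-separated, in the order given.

@23  (23,12):108823356051137·12+366282500870286→1672162773483930, (23,13):22496861868481·13+108823356051137→401282560341390, (23,14):3295165281331·14+22496861868481→68629175807115, (23,15):345615943200·15+3295165281331→8479404429331, (23,16):26046574004·16+345615943200→762361127264
@24  (24,13):401282560341390·13+1672162773483930→6888836057922000, (24,14):68629175807115·14+401282560341390→1362091021641000, (24,15):8479404429331·15+68629175807115→195820242247080, (24,16):762361127264·16+8479404429331→20677182465555
@25  (25,14):1362091021641000·14+6888836057922000→25958110360896000, (25,15):195820242247080·15+1362091021641000→4299394655347200, (25,16):20677182465555·16+195820242247080→526655161695960
@26  (26,15):4299394655347200·15+25958110360896000→90449030191104000, (26,16):526655161695960·16+4299394655347200→12725877242482560
Read S(26,15) = 90449030191104000, S(26,16) = 12725877242482560.

90449030191104000, 12725877242482560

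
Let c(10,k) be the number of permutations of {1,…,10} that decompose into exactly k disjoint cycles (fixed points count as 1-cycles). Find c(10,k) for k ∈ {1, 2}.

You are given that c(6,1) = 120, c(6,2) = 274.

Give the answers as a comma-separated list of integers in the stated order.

362880, 1026576

i=7: T(7,1)=0+6·120=720 | T(7,2)=120+6·274=1764
i=8: T(8,1)=0+7·720=5040 | T(8,2)=720+7·1764=13068
i=9: T(9,1)=0+8·5040=40320 | T(9,2)=5040+8·13068=109584
i=10: T(10,1)=0+9·40320=362880 | T(10,2)=40320+9·109584=1026576
Read c(10,1) = 362880, c(10,2) = 1026576.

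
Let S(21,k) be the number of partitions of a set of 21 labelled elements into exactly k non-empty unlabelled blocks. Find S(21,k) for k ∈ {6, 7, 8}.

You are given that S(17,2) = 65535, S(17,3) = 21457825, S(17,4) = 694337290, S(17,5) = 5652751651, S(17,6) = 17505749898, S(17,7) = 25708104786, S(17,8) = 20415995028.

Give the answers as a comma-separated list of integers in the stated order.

row 18: T[18][3]=3·21457825+65535=64439010  T[18][4]=4·694337290+21457825=2798806985  T[18][5]=5·5652751651+694337290=28958095545  T[18][6]=6·17505749898+5652751651=110687251039  T[18][7]=7·25708104786+17505749898=197462483400  T[18][8]=8·20415995028+25708104786=189036065010
row 19: T[19][4]=4·2798806985+64439010=11259666950  T[19][5]=5·28958095545+2798806985=147589284710  T[19][6]=6·110687251039+28958095545=693081601779  T[19][7]=7·197462483400+110687251039=1492924634839  T[19][8]=8·189036065010+197462483400=1709751003480
row 20: T[20][5]=5·147589284710+11259666950=749206090500  T[20][6]=6·693081601779+147589284710=4306078895384  T[20][7]=7·1492924634839+693081601779=11143554045652  T[20][8]=8·1709751003480+1492924634839=15170932662679
row 21: T[21][6]=6·4306078895384+749206090500=26585679462804  T[21][7]=7·11143554045652+4306078895384=82310957214948  T[21][8]=8·15170932662679+11143554045652=132511015347084
Read S(21,6) = 26585679462804, S(21,7) = 82310957214948, S(21,8) = 132511015347084.

26585679462804, 82310957214948, 132511015347084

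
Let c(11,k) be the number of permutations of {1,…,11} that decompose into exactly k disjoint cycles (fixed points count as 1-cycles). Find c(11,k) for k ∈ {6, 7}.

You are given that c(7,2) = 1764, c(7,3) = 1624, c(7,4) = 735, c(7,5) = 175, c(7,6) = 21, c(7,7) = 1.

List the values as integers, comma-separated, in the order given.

902055, 157773

[8] T[8,3]:7*1624+1764=13132 · T[8,4]:7*735+1624=6769 · T[8,5]:7*175+735=1960 · T[8,6]:7*21+175=322 · T[8,7]:7*1+21=28
[9] T[9,4]:8*6769+13132=67284 · T[9,5]:8*1960+6769=22449 · T[9,6]:8*322+1960=4536 · T[9,7]:8*28+322=546
[10] T[10,5]:9*22449+67284=269325 · T[10,6]:9*4536+22449=63273 · T[10,7]:9*546+4536=9450
[11] T[11,6]:10*63273+269325=902055 · T[11,7]:10*9450+63273=157773
Read c(11,6) = 902055, c(11,7) = 157773.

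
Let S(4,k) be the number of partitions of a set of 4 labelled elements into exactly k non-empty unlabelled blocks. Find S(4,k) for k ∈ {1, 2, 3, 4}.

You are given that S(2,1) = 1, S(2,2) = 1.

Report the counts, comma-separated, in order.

i=3: T(3,1)=0+1·1=1 | T(3,2)=1+2·1=3 | T(3,3)=1+3·0=1
i=4: T(4,1)=0+1·1=1 | T(4,2)=1+2·3=7 | T(4,3)=3+3·1=6 | T(4,4)=1+4·0=1
Read S(4,1) = 1, S(4,2) = 7, S(4,3) = 6, S(4,4) = 1.

1, 7, 6, 1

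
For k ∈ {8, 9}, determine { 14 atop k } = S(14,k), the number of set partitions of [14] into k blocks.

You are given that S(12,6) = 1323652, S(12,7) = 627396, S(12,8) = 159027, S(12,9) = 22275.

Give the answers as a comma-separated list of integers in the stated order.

20912320, 5135130

row 13: T[13][7]=7·627396+1323652=5715424  T[13][8]=8·159027+627396=1899612  T[13][9]=9·22275+159027=359502
row 14: T[14][8]=8·1899612+5715424=20912320  T[14][9]=9·359502+1899612=5135130
Read S(14,8) = 20912320, S(14,9) = 5135130.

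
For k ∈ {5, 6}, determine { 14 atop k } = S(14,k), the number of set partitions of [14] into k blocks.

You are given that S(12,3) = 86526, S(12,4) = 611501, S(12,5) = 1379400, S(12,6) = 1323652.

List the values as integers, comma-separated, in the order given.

[13] T[13,4]:4*611501+86526=2532530 · T[13,5]:5*1379400+611501=7508501 · T[13,6]:6*1323652+1379400=9321312
[14] T[14,5]:5*7508501+2532530=40075035 · T[14,6]:6*9321312+7508501=63436373
Read S(14,5) = 40075035, S(14,6) = 63436373.

40075035, 63436373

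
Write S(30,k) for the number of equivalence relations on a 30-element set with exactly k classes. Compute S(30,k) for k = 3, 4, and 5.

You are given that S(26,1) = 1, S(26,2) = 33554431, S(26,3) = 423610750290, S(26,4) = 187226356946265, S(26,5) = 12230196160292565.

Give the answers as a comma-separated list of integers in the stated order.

[27] T[27,1]:1*1+0=1 · T[27,2]:2*33554431+1=67108863 · T[27,3]:3*423610750290+33554431=1270865805301 · T[27,4]:4*187226356946265+423610750290=749329038535350 · T[27,5]:5*12230196160292565+187226356946265=61338207158409090
[28] T[28,1]:1*1+0=1 · T[28,2]:2*67108863+1=134217727 · T[28,3]:3*1270865805301+67108863=3812664524766 · T[28,4]:4*749329038535350+1270865805301=2998587019946701 · T[28,5]:5*61338207158409090+749329038535350=307440364830580800
[29] T[29,2]:2*134217727+1=268435455 · T[29,3]:3*3812664524766+134217727=11438127792025 · T[29,4]:4*2998587019946701+3812664524766=11998160744311570 · T[29,5]:5*307440364830580800+2998587019946701=1540200411172850701
[30] T[30,3]:3*11438127792025+268435455=34314651811530 · T[30,4]:4*11998160744311570+11438127792025=48004081105038305 · T[30,5]:5*1540200411172850701+11998160744311570=7713000216608565075
Read S(30,3) = 34314651811530, S(30,4) = 48004081105038305, S(30,5) = 7713000216608565075.

34314651811530, 48004081105038305, 7713000216608565075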